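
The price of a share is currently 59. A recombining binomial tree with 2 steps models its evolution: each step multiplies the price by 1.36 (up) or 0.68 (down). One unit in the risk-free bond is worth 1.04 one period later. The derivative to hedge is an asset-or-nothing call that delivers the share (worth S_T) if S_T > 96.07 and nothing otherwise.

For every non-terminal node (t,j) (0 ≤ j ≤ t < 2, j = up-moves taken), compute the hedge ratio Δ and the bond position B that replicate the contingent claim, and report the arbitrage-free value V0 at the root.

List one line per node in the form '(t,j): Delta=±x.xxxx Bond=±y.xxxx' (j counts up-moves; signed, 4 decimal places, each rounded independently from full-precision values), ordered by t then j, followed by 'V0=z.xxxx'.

(0,0): Delta=1.3846 Bond=-53.4142
(1,0): Delta=0.0000 Bond=0.0000
(1,1): Delta=2.0000 Bond=-104.9292
V0=28.2781

No-arbitrage ⇒ martingale measure with p* = (R−d)/(u−d) = 0.5294.
Terminal payoffs: V(2,0)=0.0000, V(2,1)=0.0000, V(2,2)=109.1264
(1,0): S=40.1200. Δ = (V_up−V_dn)/(S_up−S_dn) = (0.0000−0.0000)/(54.5632−27.2816) = 0.0000. V = [p*·0.0000 + (1−p*)·0.0000]/1.04 = 0.0000. B = V − Δ·S = 0.0000.
(1,1): S=80.2400. Δ = (V_up−V_dn)/(S_up−S_dn) = (109.1264−0.0000)/(109.1264−54.5632) = 2.0000. V = [p*·109.1264 + (1−p*)·0.0000]/1.04 = 55.5508. B = V − Δ·S = -104.9292.
(0,0): S=59.0000. Δ = (V_up−V_dn)/(S_up−S_dn) = (55.5508−0.0000)/(80.2400−40.1200) = 1.3846. V = [p*·55.5508 + (1−p*)·0.0000]/1.04 = 28.2781. B = V − Δ·S = -53.4142.
Check: Δ(0,0)·S0 + B(0,0) = 28.2781 = V0.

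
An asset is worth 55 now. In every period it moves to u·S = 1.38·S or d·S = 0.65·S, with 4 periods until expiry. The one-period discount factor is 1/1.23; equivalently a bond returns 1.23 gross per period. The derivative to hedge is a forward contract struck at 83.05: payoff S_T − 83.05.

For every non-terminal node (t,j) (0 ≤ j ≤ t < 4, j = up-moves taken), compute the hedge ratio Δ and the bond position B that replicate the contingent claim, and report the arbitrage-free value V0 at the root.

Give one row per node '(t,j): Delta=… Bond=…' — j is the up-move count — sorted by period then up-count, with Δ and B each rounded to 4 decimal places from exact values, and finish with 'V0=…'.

(0,0): Delta=1.0000 Bond=-36.2843
(1,0): Delta=1.0000 Bond=-44.6297
(1,1): Delta=1.0000 Bond=-44.6297
(2,0): Delta=1.0000 Bond=-54.8946
(2,1): Delta=1.0000 Bond=-54.8946
(2,2): Delta=1.0000 Bond=-54.8946
(3,0): Delta=1.0000 Bond=-67.5203
(3,1): Delta=1.0000 Bond=-67.5203
(3,2): Delta=1.0000 Bond=-67.5203
(3,3): Delta=1.0000 Bond=-67.5203
V0=18.7157

Under the risk-neutral measure, an up-move has probability p* = (R−d)/(u−d) = 0.7945 and values discount at R = 1.23.
At expiry t=4: V(4,0)=-73.2322, V(4,1)=-62.2060, V(4,2)=-38.7965, V(4,3)=10.9036, V(4,4)=116.4207
Node (3,0) S=15.1044: V=(p*·-62.2060+(1−p*)·-73.2322)/1.23=-52.4160; Δ=(-62.2060−-73.2322)/(20.8440−9.8178)=1.0000; B=V−Δ·S=-67.5203
Node (3,1) S=32.0677: V=(p*·-38.7965+(1−p*)·-62.2060)/1.23=-35.4526; Δ=(-38.7965−-62.2060)/(44.2535−20.8440)=1.0000; B=V−Δ·S=-67.5203
Node (3,2) S=68.0823: V=(p*·10.9036+(1−p*)·-38.7965)/1.23=0.5620; Δ=(10.9036−-38.7965)/(93.9536−44.2535)=1.0000; B=V−Δ·S=-67.5203
Node (3,3) S=144.5440: V=(p*·116.4207+(1−p*)·10.9036)/1.23=77.0236; Δ=(116.4207−10.9036)/(199.4707−93.9536)=1.0000; B=V−Δ·S=-67.5203
Node (2,0) S=23.2375: V=(p*·-35.4526+(1−p*)·-52.4160)/1.23=-31.6571; Δ=(-35.4526−-52.4160)/(32.0677−15.1044)=1.0000; B=V−Δ·S=-54.8946
Node (2,1) S=49.3350: V=(p*·0.5620+(1−p*)·-35.4526)/1.23=-5.5596; Δ=(0.5620−-35.4526)/(68.0823−32.0677)=1.0000; B=V−Δ·S=-54.8946
Node (2,2) S=104.7420: V=(p*·77.0236+(1−p*)·0.5620)/1.23=49.8474; Δ=(77.0236−0.5620)/(144.5440−68.0823)=1.0000; B=V−Δ·S=-54.8946
Node (1,0) S=35.7500: V=(p*·-5.5596+(1−p*)·-31.6571)/1.23=-8.8797; Δ=(-5.5596−-31.6571)/(49.3350−23.2375)=1.0000; B=V−Δ·S=-44.6297
Node (1,1) S=75.9000: V=(p*·49.8474+(1−p*)·-5.5596)/1.23=31.2703; Δ=(49.8474−-5.5596)/(104.7420−49.3350)=1.0000; B=V−Δ·S=-44.6297
Node (0,0) S=55.0000: V=(p*·31.2703+(1−p*)·-8.8797)/1.23=18.7157; Δ=(31.2703−-8.8797)/(75.9000−35.7500)=1.0000; B=V−Δ·S=-36.2843
Self-financing check: at every node Δ·S+B equals the discounted successor values.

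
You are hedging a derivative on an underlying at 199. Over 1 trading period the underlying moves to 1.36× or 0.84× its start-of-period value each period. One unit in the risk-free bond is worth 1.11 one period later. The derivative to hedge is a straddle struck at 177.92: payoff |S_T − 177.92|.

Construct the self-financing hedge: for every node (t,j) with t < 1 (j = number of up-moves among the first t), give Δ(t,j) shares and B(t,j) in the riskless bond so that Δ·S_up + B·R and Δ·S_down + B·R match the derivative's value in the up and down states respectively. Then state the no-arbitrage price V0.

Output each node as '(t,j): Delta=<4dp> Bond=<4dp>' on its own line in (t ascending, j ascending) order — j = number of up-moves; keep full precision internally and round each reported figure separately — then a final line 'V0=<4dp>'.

(0,0): Delta=0.7920 Bond=-109.5828
V0=48.0326

No-arbitrage ⇒ martingale measure with p* = (R−d)/(u−d) = 0.5192.
Terminal payoffs: V(1,0)=10.7600, V(1,1)=92.7200
(0,0): S=199.0000. Δ = (V_up−V_dn)/(S_up−S_dn) = (92.7200−10.7600)/(270.6400−167.1600) = 0.7920. V = [p*·92.7200 + (1−p*)·10.7600]/1.11 = 48.0326. B = V − Δ·S = -109.5828.
Each (Δ,B) replicates both successor values, so the strategy is self-financing and V0 is arbitrage-free.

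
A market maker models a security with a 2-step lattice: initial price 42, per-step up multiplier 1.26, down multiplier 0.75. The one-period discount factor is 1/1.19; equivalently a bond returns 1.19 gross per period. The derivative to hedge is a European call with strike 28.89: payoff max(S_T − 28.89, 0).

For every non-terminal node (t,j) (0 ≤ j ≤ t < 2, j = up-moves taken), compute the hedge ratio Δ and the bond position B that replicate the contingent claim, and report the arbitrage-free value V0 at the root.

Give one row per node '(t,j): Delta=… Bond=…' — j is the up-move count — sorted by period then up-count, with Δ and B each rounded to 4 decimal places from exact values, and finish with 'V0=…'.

Risk-neutral probability p* = (R−d)/(u−d) = (1.19−0.75)/(1.26−0.75) = 0.8627.
Terminal payoffs: V(2,0)=0.0000, V(2,1)=10.8000, V(2,2)=37.7892
  t=1,j=0: stock 31.5000 → up 39.6900 (V=10.8000), down 23.6250 (V=0.0000). Price 7.8300; hedge Δ=0.6723, bond B=-13.3465.
  t=1,j=1: stock 52.9200 → up 66.6792 (V=37.7892), down 39.6900 (V=10.8000). Price 28.6427; hedge Δ=1.0000, bond B=-24.2773.
  t=0,j=0: stock 42.0000 → up 52.9200 (V=28.6427), down 31.5000 (V=7.8300). Price 21.6689; hedge Δ=0.9716, bond B=-19.1403.
The time-0 hedge costs 21.6689, which is the no-arbitrage price.

(0,0): Delta=0.9716 Bond=-19.1403
(1,0): Delta=0.6723 Bond=-13.3465
(1,1): Delta=1.0000 Bond=-24.2773
V0=21.6689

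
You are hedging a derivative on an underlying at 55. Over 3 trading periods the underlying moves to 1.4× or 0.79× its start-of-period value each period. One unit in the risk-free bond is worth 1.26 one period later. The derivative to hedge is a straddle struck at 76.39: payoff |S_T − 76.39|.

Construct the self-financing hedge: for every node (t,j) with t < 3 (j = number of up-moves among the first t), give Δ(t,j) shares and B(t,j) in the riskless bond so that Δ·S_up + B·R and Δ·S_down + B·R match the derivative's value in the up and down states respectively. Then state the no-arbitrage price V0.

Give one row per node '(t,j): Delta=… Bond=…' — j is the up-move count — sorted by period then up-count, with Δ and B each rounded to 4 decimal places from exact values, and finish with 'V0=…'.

(0,0): Delta=0.5823 Bond=-11.1702
(1,0): Delta=-0.5952 Bond=37.0898
(1,1): Delta=0.7802 Bond=-29.3149
(2,0): Delta=-1.0000 Bond=60.6270
(2,1): Delta=-0.5272 Bond=42.5945
(2,2): Delta=1.0000 Bond=-60.6270
V0=20.8569

Since d<R<u, set p* = (R−d)/(u−d) = 0.7705; price each node as the discounted p*-expectation of its children.
At expiry t=3: V(3,0)=49.2729, V(3,1)=28.3343, V(3,2)=8.7720, V(3,3)=74.5300
(2,0): S=34.3255. Δ = (V_up−V_dn)/(S_up−S_dn) = (28.3343−49.2729)/(48.0557−27.1171) = -1.0000. V = [p*·28.3343 + (1−p*)·49.2729]/1.26 = 26.3015. B = V − Δ·S = 60.6270.
(2,1): S=60.8300. Δ = (V_up−V_dn)/(S_up−S_dn) = (8.7720−28.3343)/(85.1620−48.0557) = -0.5272. V = [p*·8.7720 + (1−p*)·28.3343]/1.26 = 10.5252. B = V − Δ·S = 42.5945.
(2,2): S=107.8000. Δ = (V_up−V_dn)/(S_up−S_dn) = (74.5300−8.7720)/(150.9200−85.1620) = 1.0000. V = [p*·74.5300 + (1−p*)·8.7720]/1.26 = 47.1730. B = V − Δ·S = -60.6270.
(1,0): S=43.4500. Δ = (V_up−V_dn)/(S_up−S_dn) = (10.5252−26.3015)/(60.8300−34.3255) = -0.5952. V = [p*·10.5252 + (1−p*)·26.3015]/1.26 = 11.2270. B = V − Δ·S = 37.0898.
(1,1): S=77.0000. Δ = (V_up−V_dn)/(S_up−S_dn) = (47.1730−10.5252)/(107.8000−60.8300) = 0.7802. V = [p*·47.1730 + (1−p*)·10.5252]/1.26 = 30.7635. B = V − Δ·S = -29.3149.
(0,0): S=55.0000. Δ = (V_up−V_dn)/(S_up−S_dn) = (30.7635−11.2270)/(77.0000−43.4500) = 0.5823. V = [p*·30.7635 + (1−p*)·11.2270]/1.26 = 20.8569. B = V − Δ·S = -11.1702.
The time-0 hedge costs 20.8569, which is the no-arbitrage price.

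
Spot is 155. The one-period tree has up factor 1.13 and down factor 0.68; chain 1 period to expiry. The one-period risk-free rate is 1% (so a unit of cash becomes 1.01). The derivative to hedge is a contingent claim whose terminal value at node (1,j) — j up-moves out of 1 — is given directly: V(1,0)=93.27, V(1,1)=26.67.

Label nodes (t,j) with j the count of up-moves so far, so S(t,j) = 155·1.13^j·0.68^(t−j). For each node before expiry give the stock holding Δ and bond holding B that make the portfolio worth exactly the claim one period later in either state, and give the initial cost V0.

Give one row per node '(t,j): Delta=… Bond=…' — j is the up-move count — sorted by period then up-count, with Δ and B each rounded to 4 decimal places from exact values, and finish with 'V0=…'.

(0,0): Delta=-0.9548 Bond=191.9901
V0=43.9901

The replicating-portfolio and risk-neutral prices coincide; use p* = (1.01−0.68)/(1.13−0.68) = 0.7333 for the latter.
Terminal payoffs: V(1,0)=93.2700, V(1,1)=26.6700
Node (0,0) S=155.0000: V=(p*·26.6700+(1−p*)·93.2700)/1.01=43.9901; Δ=(26.6700−93.2700)/(175.1500−105.4000)=-0.9548; B=V−Δ·S=191.9901
Root portfolio cost Δ·155+B reproduces V0=43.9901.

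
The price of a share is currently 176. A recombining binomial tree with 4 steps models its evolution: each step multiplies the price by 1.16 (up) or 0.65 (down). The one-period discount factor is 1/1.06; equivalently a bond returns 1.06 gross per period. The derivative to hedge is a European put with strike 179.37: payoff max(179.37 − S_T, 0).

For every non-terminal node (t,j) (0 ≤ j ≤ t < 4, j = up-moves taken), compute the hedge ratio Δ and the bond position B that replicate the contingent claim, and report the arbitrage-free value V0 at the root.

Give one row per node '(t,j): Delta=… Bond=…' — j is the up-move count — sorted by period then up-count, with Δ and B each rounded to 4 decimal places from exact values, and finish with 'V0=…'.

No-arbitrage ⇒ martingale measure with p* = (R−d)/(u−d) = 0.8039.
Terminal values V(4,·): V(4,0)=147.9529, V(4,1)=123.3026, V(4,2)=79.3112, V(4,3)=0.8035, V(4,4)=0.0000
Node (3,0) S=48.3340: V=(p*·123.3026+(1−p*)·147.9529)/1.06=120.8830; Δ=(123.3026−147.9529)/(56.0674−31.4171)=-1.0000; B=V−Δ·S=169.2170
Node (3,1) S=86.2576: V=(p*·79.3112+(1−p*)·123.3026)/1.06=82.9594; Δ=(79.3112−123.3026)/(100.0588−56.0674)=-1.0000; B=V−Δ·S=169.2170
Node (3,2) S=153.9366: V=(p*·0.8035+(1−p*)·79.3112)/1.06=15.2803; Δ=(0.8035−79.3112)/(178.5665−100.0588)=-1.0000; B=V−Δ·S=169.2170
Node (3,3) S=274.7177: V=(p*·0.0000+(1−p*)·0.8035)/1.06=0.1486; Δ=(0.0000−0.8035)/(318.6725−178.5665)=-0.0057; B=V−Δ·S=1.7241
Node (2,0) S=74.3600: V=(p*·82.9594+(1−p*)·120.8830)/1.06=85.2787; Δ=(82.9594−120.8830)/(86.2576−48.3340)=-1.0000; B=V−Δ·S=159.6387
Node (2,1) S=132.7040: V=(p*·15.2803+(1−p*)·82.9594)/1.06=26.9347; Δ=(15.2803−82.9594)/(153.9366−86.2576)=-1.0000; B=V−Δ·S=159.6387
Node (2,2) S=236.8256: V=(p*·0.1486+(1−p*)·15.2803)/1.06=2.9393; Δ=(0.1486−15.2803)/(274.7177−153.9366)=-0.1253; B=V−Δ·S=32.6093
Node (1,0) S=114.4000: V=(p*·26.9347+(1−p*)·85.2787)/1.06=36.2025; Δ=(26.9347−85.2787)/(132.7040−74.3600)=-1.0000; B=V−Δ·S=150.6025
Node (1,1) S=204.1600: V=(p*·2.9393+(1−p*)·26.9347)/1.06=7.2116; Δ=(2.9393−26.9347)/(236.8256−132.7040)=-0.2305; B=V−Δ·S=54.2613
Node (0,0) S=176.0000: V=(p*·7.2116+(1−p*)·36.2025)/1.06=12.1661; Δ=(7.2116−36.2025)/(204.1600−114.4000)=-0.3230; B=V−Δ·S=69.0111
Root portfolio cost Δ·176+B reproduces V0=12.1661.

(0,0): Delta=-0.3230 Bond=69.0111
(1,0): Delta=-1.0000 Bond=150.6025
(1,1): Delta=-0.2305 Bond=54.2613
(2,0): Delta=-1.0000 Bond=159.6387
(2,1): Delta=-1.0000 Bond=159.6387
(2,2): Delta=-0.1253 Bond=32.6093
(3,0): Delta=-1.0000 Bond=169.2170
(3,1): Delta=-1.0000 Bond=169.2170
(3,2): Delta=-1.0000 Bond=169.2170
(3,3): Delta=-0.0057 Bond=1.7241
V0=12.1661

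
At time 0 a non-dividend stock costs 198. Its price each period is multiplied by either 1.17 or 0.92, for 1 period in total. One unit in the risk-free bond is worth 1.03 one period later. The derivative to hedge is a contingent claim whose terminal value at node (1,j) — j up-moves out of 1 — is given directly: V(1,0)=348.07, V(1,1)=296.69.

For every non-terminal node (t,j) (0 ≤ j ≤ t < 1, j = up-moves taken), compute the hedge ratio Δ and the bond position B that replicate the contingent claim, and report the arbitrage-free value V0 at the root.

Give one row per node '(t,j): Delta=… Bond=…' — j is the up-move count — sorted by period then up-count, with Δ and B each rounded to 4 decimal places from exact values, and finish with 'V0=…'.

(0,0): Delta=-1.0380 Bond=521.5033
V0=315.9833

Under the risk-neutral measure, an up-move has probability p* = (R−d)/(u−d) = 0.4400 and values discount at R = 1.03.
Terminal payoffs: V(1,0)=348.0700, V(1,1)=296.6900
Node (0,0) S=198.0000: V=(p*·296.6900+(1−p*)·348.0700)/1.03=315.9833; Δ=(296.6900−348.0700)/(231.6600−182.1600)=-1.0380; B=V−Δ·S=521.5033
Root portfolio cost Δ·198+B reproduces V0=315.9833.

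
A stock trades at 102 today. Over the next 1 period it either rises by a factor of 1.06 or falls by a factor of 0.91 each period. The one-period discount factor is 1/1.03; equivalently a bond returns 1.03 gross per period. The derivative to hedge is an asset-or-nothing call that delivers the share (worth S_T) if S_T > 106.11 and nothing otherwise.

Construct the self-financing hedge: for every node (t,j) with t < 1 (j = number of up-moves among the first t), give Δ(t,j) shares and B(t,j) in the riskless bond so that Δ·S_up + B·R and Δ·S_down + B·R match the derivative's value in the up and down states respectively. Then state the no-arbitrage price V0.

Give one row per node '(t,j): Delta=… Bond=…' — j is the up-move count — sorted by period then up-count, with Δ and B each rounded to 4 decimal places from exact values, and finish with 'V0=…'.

Risk-neutral probability p* = (R−d)/(u−d) = (1.03−0.91)/(1.06−0.91) = 0.8000.
At expiry t=1: V(1,0)=0.0000, V(1,1)=108.1200
(0,0): S=102.0000. Δ = (V_up−V_dn)/(S_up−S_dn) = (108.1200−0.0000)/(108.1200−92.8200) = 7.0667. V = [p*·108.1200 + (1−p*)·0.0000]/1.03 = 83.9767. B = V − Δ·S = -636.8233.
The time-0 hedge costs 83.9767, which is the no-arbitrage price.

(0,0): Delta=7.0667 Bond=-636.8233
V0=83.9767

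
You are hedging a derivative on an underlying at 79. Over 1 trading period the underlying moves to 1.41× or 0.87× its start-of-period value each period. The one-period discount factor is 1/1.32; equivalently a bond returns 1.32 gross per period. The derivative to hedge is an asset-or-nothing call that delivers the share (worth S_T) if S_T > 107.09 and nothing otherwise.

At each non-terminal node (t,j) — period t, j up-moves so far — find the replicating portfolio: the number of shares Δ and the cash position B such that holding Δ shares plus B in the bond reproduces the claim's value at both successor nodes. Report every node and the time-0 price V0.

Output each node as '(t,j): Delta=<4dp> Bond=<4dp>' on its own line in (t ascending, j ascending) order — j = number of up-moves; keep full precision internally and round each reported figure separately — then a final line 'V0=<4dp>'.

(0,0): Delta=2.6111 Bond=-135.9558
V0=70.3220

No-arbitrage ⇒ martingale measure with p* = (R−d)/(u−d) = 0.8333.
Payoff layer (t=1): V(1,0)=0.0000, V(1,1)=111.3900
Node (0,0) S=79.0000: V=(p*·111.3900+(1−p*)·0.0000)/1.32=70.3220; Δ=(111.3900−0.0000)/(111.3900−68.7300)=2.6111; B=V−Δ·S=-135.9558
The time-0 hedge costs 70.3220, which is the no-arbitrage price.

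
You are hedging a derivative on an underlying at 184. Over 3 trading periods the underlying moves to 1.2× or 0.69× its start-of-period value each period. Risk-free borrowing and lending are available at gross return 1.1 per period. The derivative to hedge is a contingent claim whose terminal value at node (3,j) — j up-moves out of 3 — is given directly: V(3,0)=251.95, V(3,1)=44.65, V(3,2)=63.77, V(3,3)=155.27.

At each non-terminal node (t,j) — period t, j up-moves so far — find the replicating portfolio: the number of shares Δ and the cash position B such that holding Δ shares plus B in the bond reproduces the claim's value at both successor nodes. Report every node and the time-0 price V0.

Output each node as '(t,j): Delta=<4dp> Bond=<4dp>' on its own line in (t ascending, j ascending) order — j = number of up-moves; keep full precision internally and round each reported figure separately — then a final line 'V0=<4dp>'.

(0,0): Delta=0.5037 Bond=-9.3179
(1,0): Delta=-0.3549 Bond=98.7555
(1,1): Delta=0.6241 Bond=-36.8364
(2,0): Delta=-4.6399 Bond=484.0134
(2,1): Delta=0.2461 Bond=17.0743
(2,2): Delta=0.6771 Bond=-54.5674
V0=83.3629

Since d<R<u, set p* = (R−d)/(u−d) = 0.8039; price each node as the discounted p*-expectation of its children.
Terminal payoffs: V(3,0)=251.9500, V(3,1)=44.6500, V(3,2)=63.7700, V(3,3)=155.2700
Node (2,0) S=87.6024: V=(p*·44.6500+(1−p*)·251.9500)/1.1=77.5428; Δ=(44.6500−251.9500)/(105.1229−60.4457)=-4.6399; B=V−Δ·S=484.0134
Node (2,1) S=152.3520: V=(p*·63.7700+(1−p*)·44.6500)/1.1=54.5645; Δ=(63.7700−44.6500)/(182.8224−105.1229)=0.2461; B=V−Δ·S=17.0743
Node (2,2) S=264.9600: V=(p*·155.2700+(1−p*)·63.7700)/1.1=124.8444; Δ=(155.2700−63.7700)/(317.9520−182.8224)=0.6771; B=V−Δ·S=-54.5674
Node (1,0) S=126.9600: V=(p*·54.5645+(1−p*)·77.5428)/1.1=53.7001; Δ=(54.5645−77.5428)/(152.3520−87.6024)=-0.3549; B=V−Δ·S=98.7555
Node (1,1) S=220.8000: V=(p*·124.8444+(1−p*)·54.5645)/1.1=100.9673; Δ=(124.8444−54.5645)/(264.9600−152.3520)=0.6241; B=V−Δ·S=-36.8364
Node (0,0) S=184.0000: V=(p*·100.9673+(1−p*)·53.7001)/1.1=83.3629; Δ=(100.9673−53.7001)/(220.8000−126.9600)=0.5037; B=V−Δ·S=-9.3179
Root portfolio cost Δ·184+B reproduces V0=83.3629.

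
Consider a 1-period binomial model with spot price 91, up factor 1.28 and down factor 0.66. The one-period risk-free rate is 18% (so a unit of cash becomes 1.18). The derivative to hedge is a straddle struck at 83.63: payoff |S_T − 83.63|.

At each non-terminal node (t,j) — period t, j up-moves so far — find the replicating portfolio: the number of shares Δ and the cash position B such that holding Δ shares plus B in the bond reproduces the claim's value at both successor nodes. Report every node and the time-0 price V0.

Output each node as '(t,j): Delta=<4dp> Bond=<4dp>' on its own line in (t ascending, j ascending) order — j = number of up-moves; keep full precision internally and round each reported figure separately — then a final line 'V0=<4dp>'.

(0,0): Delta=0.1645 Bond=11.6028
V0=26.5705

No-arbitrage ⇒ martingale measure with p* = (R−d)/(u−d) = 0.8387.
At expiry t=1: V(1,0)=23.5700, V(1,1)=32.8500
(0,0): S=91.0000. Δ = (V_up−V_dn)/(S_up−S_dn) = (32.8500−23.5700)/(116.4800−60.0600) = 0.1645. V = [p*·32.8500 + (1−p*)·23.5700]/1.18 = 26.5705. B = V − Δ·S = 11.6028.
Check: Δ(0,0)·S0 + B(0,0) = 26.5705 = V0.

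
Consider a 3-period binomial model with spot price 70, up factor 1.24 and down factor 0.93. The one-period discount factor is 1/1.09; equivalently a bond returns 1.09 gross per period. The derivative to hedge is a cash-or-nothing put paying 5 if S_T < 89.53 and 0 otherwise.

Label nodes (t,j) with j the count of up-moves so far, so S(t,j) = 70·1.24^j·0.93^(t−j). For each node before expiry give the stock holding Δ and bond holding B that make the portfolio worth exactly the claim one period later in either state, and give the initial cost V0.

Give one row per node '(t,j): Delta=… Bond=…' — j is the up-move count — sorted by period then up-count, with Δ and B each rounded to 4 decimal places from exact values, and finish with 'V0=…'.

(0,0): Delta=-0.0969 Bond=8.6178
(1,0): Delta=-0.1173 Bond=10.7246
(1,1): Delta=-0.0825 Bond=8.1453
(2,0): Delta=0.0000 Bond=4.5872
(2,1): Delta=-0.1998 Bond=18.3486
(2,2): Delta=0.0000 Bond=0.0000
V0=1.8371

No-arbitrage ⇒ martingale measure with p* = (R−d)/(u−d) = 0.5161.
At expiry t=3: V(3,0)=5.0000, V(3,1)=5.0000, V(3,2)=0.0000, V(3,3)=0.0000
(2,0): S=60.5430. Δ = (V_up−V_dn)/(S_up−S_dn) = (5.0000−5.0000)/(75.0733−56.3050) = 0.0000. V = [p*·5.0000 + (1−p*)·5.0000]/1.09 = 4.5872. B = V − Δ·S = 4.5872.
(2,1): S=80.7240. Δ = (V_up−V_dn)/(S_up−S_dn) = (0.0000−5.0000)/(100.0978−75.0733) = -0.1998. V = [p*·0.0000 + (1−p*)·5.0000]/1.09 = 2.2196. B = V − Δ·S = 18.3486.
(2,2): S=107.6320. Δ = (V_up−V_dn)/(S_up−S_dn) = (0.0000−0.0000)/(133.4637−100.0978) = 0.0000. V = [p*·0.0000 + (1−p*)·0.0000]/1.09 = 0.0000. B = V − Δ·S = 0.0000.
(1,0): S=65.1000. Δ = (V_up−V_dn)/(S_up−S_dn) = (2.2196−4.5872)/(80.7240−60.5430) = -0.1173. V = [p*·2.2196 + (1−p*)·4.5872]/1.09 = 3.0873. B = V − Δ·S = 10.7246.
(1,1): S=86.8000. Δ = (V_up−V_dn)/(S_up−S_dn) = (0.0000−2.2196)/(107.6320−80.7240) = -0.0825. V = [p*·0.0000 + (1−p*)·2.2196]/1.09 = 0.9853. B = V − Δ·S = 8.1453.
(0,0): S=70.0000. Δ = (V_up−V_dn)/(S_up−S_dn) = (0.9853−3.0873)/(86.8000−65.1000) = -0.0969. V = [p*·0.9853 + (1−p*)·3.0873]/1.09 = 1.8371. B = V − Δ·S = 8.6178.
Self-financing check: at every node Δ·S+B equals the discounted successor values.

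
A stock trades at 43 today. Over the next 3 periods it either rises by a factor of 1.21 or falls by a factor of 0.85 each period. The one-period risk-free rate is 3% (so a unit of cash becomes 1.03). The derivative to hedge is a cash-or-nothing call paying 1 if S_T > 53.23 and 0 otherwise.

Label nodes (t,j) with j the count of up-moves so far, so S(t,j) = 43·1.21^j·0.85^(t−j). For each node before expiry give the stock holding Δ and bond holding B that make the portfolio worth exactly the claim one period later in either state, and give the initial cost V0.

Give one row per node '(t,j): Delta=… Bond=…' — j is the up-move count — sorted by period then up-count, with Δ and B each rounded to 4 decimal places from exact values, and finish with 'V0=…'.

(0,0): Delta=0.0304 Bond=-0.8516
(1,0): Delta=0.0369 Bond=-1.1128
(1,1): Delta=0.0259 Bond=-0.6415
(2,0): Delta=0.0000 Bond=0.0000
(2,1): Delta=0.0628 Bond=-2.2923
(2,2): Delta=0.0000 Bond=0.9709
V0=0.4576

The replicating-portfolio and risk-neutral prices coincide; use p* = (1.03−0.85)/(1.21−0.85) = 0.5000 for the latter.
Terminal payoffs: V(3,0)=0.0000, V(3,1)=0.0000, V(3,2)=1.0000, V(3,3)=1.0000
  t=2,j=0: stock 31.0675 → up 37.5917 (V=0.0000), down 26.4074 (V=0.0000). Price 0.0000; hedge Δ=0.0000, bond B=0.0000.
  t=2,j=1: stock 44.2255 → up 53.5129 (V=1.0000), down 37.5917 (V=0.0000). Price 0.4854; hedge Δ=0.0628, bond B=-2.2923.
  t=2,j=2: stock 62.9563 → up 76.1771 (V=1.0000), down 53.5129 (V=1.0000). Price 0.9709; hedge Δ=0.0000, bond B=0.9709.
  t=1,j=0: stock 36.5500 → up 44.2255 (V=0.4854), down 31.0675 (V=0.0000). Price 0.2356; hedge Δ=0.0369, bond B=-1.1128.
  t=1,j=1: stock 52.0300 → up 62.9563 (V=0.9709), down 44.2255 (V=0.4854). Price 0.7069; hedge Δ=0.0259, bond B=-0.6415.
  t=0,j=0: stock 43.0000 → up 52.0300 (V=0.7069), down 36.5500 (V=0.2356). Price 0.4576; hedge Δ=0.0304, bond B=-0.8516.
Check: Δ(0,0)·S0 + B(0,0) = 0.4576 = V0.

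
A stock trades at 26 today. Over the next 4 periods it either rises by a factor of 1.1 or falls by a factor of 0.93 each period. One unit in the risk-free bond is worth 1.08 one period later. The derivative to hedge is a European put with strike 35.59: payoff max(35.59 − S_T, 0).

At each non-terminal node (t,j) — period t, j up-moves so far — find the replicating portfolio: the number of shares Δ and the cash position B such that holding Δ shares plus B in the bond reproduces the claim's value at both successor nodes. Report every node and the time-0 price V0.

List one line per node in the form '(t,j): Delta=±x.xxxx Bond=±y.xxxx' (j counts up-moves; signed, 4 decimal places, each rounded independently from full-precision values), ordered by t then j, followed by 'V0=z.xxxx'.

No-arbitrage ⇒ martingale measure with p* = (R−d)/(u−d) = 0.8824.
Terminal values V(4,·): V(4,0)=16.1406, V(4,1)=12.5854, V(4,2)=8.3802, V(4,3)=3.4064, V(4,4)=0.0000
Node (3,0) S=20.9133: V=(p*·12.5854+(1−p*)·16.1406)/1.08=12.0404; Δ=(12.5854−16.1406)/(23.0046−19.4494)=-1.0000; B=V−Δ·S=32.9537
Node (3,1) S=24.7361: V=(p*·8.3802+(1−p*)·12.5854)/1.08=8.2176; Δ=(8.3802−12.5854)/(27.2098−23.0046)=-1.0000; B=V−Δ·S=32.9537
Node (3,2) S=29.2578: V=(p*·3.4064+(1−p*)·8.3802)/1.08=3.6959; Δ=(3.4064−8.3802)/(32.1836−27.2098)=-1.0000; B=V−Δ·S=32.9537
Node (3,3) S=34.6060: V=(p*·0.0000+(1−p*)·3.4064)/1.08=0.3711; Δ=(0.0000−3.4064)/(38.0666−32.1836)=-0.5790; B=V−Δ·S=20.4088
Node (2,0) S=22.4874: V=(p*·8.2176+(1−p*)·12.0404)/1.08=8.0253; Δ=(8.2176−12.0404)/(24.7361−20.9133)=-1.0000; B=V−Δ·S=30.5127
Node (2,1) S=26.5980: V=(p*·3.6959+(1−p*)·8.2176)/1.08=3.9147; Δ=(3.6959−8.2176)/(29.2578−24.7361)=-1.0000; B=V−Δ·S=30.5127
Node (2,2) S=31.4600: V=(p*·0.3711+(1−p*)·3.6959)/1.08=0.7058; Δ=(0.3711−3.6959)/(34.6060−29.2578)=-0.6217; B=V−Δ·S=20.2636
Node (1,0) S=24.1800: V=(p*·3.9147+(1−p*)·8.0253)/1.08=4.0725; Δ=(3.9147−8.0253)/(26.5980−22.4874)=-1.0000; B=V−Δ·S=28.2525
Node (1,1) S=28.6000: V=(p*·0.7058+(1−p*)·3.9147)/1.08=1.0030; Δ=(0.7058−3.9147)/(31.4600−26.5980)=-0.6600; B=V−Δ·S=19.8791
Node (0,0) S=26.0000: V=(p*·1.0030+(1−p*)·4.0725)/1.08=1.2631; Δ=(1.0030−4.0725)/(28.6000−24.1800)=-0.6944; B=V−Δ·S=19.3187
The time-0 hedge costs 1.2631, which is the no-arbitrage price.

(0,0): Delta=-0.6944 Bond=19.3187
(1,0): Delta=-1.0000 Bond=28.2525
(1,1): Delta=-0.6600 Bond=19.8791
(2,0): Delta=-1.0000 Bond=30.5127
(2,1): Delta=-1.0000 Bond=30.5127
(2,2): Delta=-0.6217 Bond=20.2636
(3,0): Delta=-1.0000 Bond=32.9537
(3,1): Delta=-1.0000 Bond=32.9537
(3,2): Delta=-1.0000 Bond=32.9537
(3,3): Delta=-0.5790 Bond=20.4088
V0=1.2631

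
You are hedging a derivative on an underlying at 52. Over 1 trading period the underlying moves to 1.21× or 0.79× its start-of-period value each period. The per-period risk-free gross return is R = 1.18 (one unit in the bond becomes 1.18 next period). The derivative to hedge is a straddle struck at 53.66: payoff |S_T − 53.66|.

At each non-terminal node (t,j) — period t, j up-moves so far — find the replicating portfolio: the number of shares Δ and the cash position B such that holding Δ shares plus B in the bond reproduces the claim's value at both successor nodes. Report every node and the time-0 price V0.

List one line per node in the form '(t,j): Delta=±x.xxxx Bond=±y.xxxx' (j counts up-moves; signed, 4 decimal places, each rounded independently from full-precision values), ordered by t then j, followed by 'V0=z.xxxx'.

Risk-neutral probability p* = (R−d)/(u−d) = (1.18−0.79)/(1.21−0.79) = 0.9286.
At expiry t=1: V(1,0)=12.5800, V(1,1)=9.2600
  t=0,j=0: stock 52.0000 → up 62.9200 (V=9.2600), down 41.0800 (V=12.5800). Price 8.0484; hedge Δ=-0.1520, bond B=15.9532.
The time-0 hedge costs 8.0484, which is the no-arbitrage price.

(0,0): Delta=-0.1520 Bond=15.9532
V0=8.0484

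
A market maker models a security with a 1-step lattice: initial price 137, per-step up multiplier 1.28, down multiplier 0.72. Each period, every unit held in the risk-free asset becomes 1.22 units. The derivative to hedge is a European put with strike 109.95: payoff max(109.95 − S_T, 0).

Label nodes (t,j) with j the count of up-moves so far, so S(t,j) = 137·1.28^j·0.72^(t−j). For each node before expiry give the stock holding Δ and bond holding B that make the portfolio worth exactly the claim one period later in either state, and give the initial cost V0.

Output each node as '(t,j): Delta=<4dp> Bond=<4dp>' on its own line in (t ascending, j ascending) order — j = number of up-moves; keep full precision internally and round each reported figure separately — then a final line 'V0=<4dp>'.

No-arbitrage ⇒ martingale measure with p* = (R−d)/(u−d) = 0.8929.
Terminal payoffs: V(1,0)=11.3100, V(1,1)=0.0000
  t=0,j=0: stock 137.0000 → up 175.3600 (V=0.0000), down 98.6400 (V=11.3100). Price 0.9933; hedge Δ=-0.1474, bond B=21.1897.
Check: Δ(0,0)·S0 + B(0,0) = 0.9933 = V0.

(0,0): Delta=-0.1474 Bond=21.1897
V0=0.9933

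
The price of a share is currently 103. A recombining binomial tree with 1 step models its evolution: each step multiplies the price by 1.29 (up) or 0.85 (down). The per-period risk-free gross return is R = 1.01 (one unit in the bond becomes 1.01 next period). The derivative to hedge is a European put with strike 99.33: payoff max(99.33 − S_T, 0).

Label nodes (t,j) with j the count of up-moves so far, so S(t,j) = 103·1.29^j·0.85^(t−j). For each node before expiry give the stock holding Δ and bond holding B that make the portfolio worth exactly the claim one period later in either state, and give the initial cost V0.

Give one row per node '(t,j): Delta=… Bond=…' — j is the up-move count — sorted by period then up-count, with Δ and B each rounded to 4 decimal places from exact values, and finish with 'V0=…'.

The replicating-portfolio and risk-neutral prices coincide; use p* = (1.01−0.85)/(1.29−0.85) = 0.3636 for the latter.
Payoff layer (t=1): V(1,0)=11.7800, V(1,1)=0.0000
  t=0,j=0: stock 103.0000 → up 132.8700 (V=0.0000), down 87.5500 (V=11.7800). Price 7.4221; hedge Δ=-0.2599, bond B=34.1949.
Self-financing check: at every node Δ·S+B equals the discounted successor values.

(0,0): Delta=-0.2599 Bond=34.1949
V0=7.4221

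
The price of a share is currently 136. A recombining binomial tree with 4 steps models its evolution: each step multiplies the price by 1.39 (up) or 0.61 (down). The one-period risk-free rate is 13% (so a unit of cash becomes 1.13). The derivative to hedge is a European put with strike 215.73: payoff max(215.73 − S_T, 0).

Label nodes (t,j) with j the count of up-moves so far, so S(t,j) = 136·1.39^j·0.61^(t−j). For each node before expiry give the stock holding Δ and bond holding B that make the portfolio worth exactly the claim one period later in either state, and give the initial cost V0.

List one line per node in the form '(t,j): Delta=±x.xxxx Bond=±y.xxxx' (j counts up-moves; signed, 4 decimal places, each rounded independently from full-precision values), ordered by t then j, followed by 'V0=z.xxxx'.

(0,0): Delta=-0.4280 Bond=91.6010
(1,0): Delta=-0.9620 Bond=147.8089
(1,1): Delta=-0.3108 Bond=81.3592
(2,0): Delta=-1.0000 Bond=168.9482
(2,1): Delta=-0.9536 Bond=166.0619
(2,2): Delta=-0.1698 Bond=54.8729
(3,0): Delta=-1.0000 Bond=190.9115
(3,1): Delta=-1.0000 Bond=190.9115
(3,2): Delta=-0.9435 Bond=186.0192
(3,3): Delta=0.0000 Bond=0.0000
V0=33.3947

Since d<R<u, set p* = (R−d)/(u−d) = 0.6667; price each node as the discounted p*-expectation of its children.
Terminal payoffs: V(4,0)=196.8997, V(4,1)=172.8215, V(4,2)=117.9549, V(4,3)=0.0000, V(4,4)=0.0000
  t=3,j=0: stock 30.8694 → up 42.9085 (V=172.8215), down 18.8303 (V=196.8997). Price 160.0421; hedge Δ=-1.0000, bond B=190.9115.
  t=3,j=1: stock 70.3418 → up 97.7751 (V=117.9549), down 42.9085 (V=172.8215). Price 120.5697; hedge Δ=-1.0000, bond B=190.9115.
  t=3,j=2: stock 160.2870 → up 222.7990 (V=0.0000), down 97.7751 (V=117.9549). Price 34.7950; hedge Δ=-0.9435, bond B=186.0192.
  t=3,j=3: stock 365.2442 → up 507.6894 (V=0.0000), down 222.7990 (V=0.0000). Price 0.0000; hedge Δ=0.0000, bond B=0.0000.
  t=2,j=0: stock 50.6056 → up 70.3418 (V=120.5697), down 30.8694 (V=160.0421). Price 118.3426; hedge Δ=-1.0000, bond B=168.9482.
  t=2,j=1: stock 115.3144 → up 160.2870 (V=34.7950), down 70.3418 (V=120.5697). Price 56.0943; hedge Δ=-0.9536, bond B=166.0619.
  t=2,j=2: stock 262.7656 → up 365.2442 (V=0.0000), down 160.2870 (V=34.7950). Price 10.2640; hedge Δ=-0.1698, bond B=54.8729.
  t=1,j=0: stock 82.9600 → up 115.3144 (V=56.0943), down 50.6056 (V=118.3426). Price 68.0033; hedge Δ=-0.9620, bond B=147.8089.
  t=1,j=1: stock 189.0400 → up 262.7656 (V=10.2640), down 115.3144 (V=56.0943). Price 22.6024; hedge Δ=-0.3108, bond B=81.3592.
  t=0,j=0: stock 136.0000 → up 189.0400 (V=22.6024), down 82.9600 (V=68.0033). Price 33.3947; hedge Δ=-0.4280, bond B=91.6010.
Each (Δ,B) replicates both successor values, so the strategy is self-financing and V0 is arbitrage-free.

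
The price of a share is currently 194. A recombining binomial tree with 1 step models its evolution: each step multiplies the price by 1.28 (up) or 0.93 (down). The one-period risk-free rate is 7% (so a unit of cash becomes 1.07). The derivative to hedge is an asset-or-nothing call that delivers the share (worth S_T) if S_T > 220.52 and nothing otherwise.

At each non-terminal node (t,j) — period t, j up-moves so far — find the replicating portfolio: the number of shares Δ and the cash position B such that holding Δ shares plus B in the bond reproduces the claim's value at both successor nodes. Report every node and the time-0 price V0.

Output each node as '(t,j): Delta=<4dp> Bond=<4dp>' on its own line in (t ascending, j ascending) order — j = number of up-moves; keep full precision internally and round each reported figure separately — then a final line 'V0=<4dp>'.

The replicating-portfolio and risk-neutral prices coincide; use p* = (1.07−0.93)/(1.28−0.93) = 0.4000 for the latter.
At expiry t=1: V(1,0)=0.0000, V(1,1)=248.3200
  t=0,j=0: stock 194.0000 → up 248.3200 (V=248.3200), down 180.4200 (V=0.0000). Price 92.8299; hedge Δ=3.6571, bond B=-616.6558.
Each (Δ,B) replicates both successor values, so the strategy is self-financing and V0 is arbitrage-free.

(0,0): Delta=3.6571 Bond=-616.6558
V0=92.8299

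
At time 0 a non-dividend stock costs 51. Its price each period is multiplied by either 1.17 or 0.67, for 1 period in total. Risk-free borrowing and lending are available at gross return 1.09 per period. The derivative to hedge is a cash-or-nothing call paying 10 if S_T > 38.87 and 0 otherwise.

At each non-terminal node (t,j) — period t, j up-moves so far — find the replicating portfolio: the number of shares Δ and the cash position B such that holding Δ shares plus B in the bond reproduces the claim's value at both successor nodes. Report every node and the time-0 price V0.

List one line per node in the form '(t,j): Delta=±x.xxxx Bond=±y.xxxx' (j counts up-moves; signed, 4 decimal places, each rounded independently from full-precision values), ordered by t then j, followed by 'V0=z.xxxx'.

(0,0): Delta=0.3922 Bond=-12.2936
V0=7.7064

Since d<R<u, set p* = (R−d)/(u−d) = 0.8400; price each node as the discounted p*-expectation of its children.
At expiry t=1: V(1,0)=0.0000, V(1,1)=10.0000
Node (0,0) S=51.0000: V=(p*·10.0000+(1−p*)·0.0000)/1.09=7.7064; Δ=(10.0000−0.0000)/(59.6700−34.1700)=0.3922; B=V−Δ·S=-12.2936
Check: Δ(0,0)·S0 + B(0,0) = 7.7064 = V0.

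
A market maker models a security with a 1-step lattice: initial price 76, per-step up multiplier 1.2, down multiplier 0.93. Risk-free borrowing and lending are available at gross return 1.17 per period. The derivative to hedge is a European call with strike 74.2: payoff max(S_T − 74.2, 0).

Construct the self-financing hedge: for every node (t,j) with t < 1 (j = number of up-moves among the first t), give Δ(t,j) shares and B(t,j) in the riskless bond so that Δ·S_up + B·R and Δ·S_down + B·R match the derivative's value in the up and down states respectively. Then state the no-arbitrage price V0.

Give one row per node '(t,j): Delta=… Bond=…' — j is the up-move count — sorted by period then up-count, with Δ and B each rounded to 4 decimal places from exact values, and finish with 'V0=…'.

Under the risk-neutral measure, an up-move has probability p* = (R−d)/(u−d) = 0.8889 and values discount at R = 1.17.
Terminal values V(1,·): V(1,0)=0.0000, V(1,1)=17.0000
Node (0,0) S=76.0000: V=(p*·17.0000+(1−p*)·0.0000)/1.17=12.9155; Δ=(17.0000−0.0000)/(91.2000−70.6800)=0.8285; B=V−Δ·S=-50.0475
The time-0 hedge costs 12.9155, which is the no-arbitrage price.

(0,0): Delta=0.8285 Bond=-50.0475
V0=12.9155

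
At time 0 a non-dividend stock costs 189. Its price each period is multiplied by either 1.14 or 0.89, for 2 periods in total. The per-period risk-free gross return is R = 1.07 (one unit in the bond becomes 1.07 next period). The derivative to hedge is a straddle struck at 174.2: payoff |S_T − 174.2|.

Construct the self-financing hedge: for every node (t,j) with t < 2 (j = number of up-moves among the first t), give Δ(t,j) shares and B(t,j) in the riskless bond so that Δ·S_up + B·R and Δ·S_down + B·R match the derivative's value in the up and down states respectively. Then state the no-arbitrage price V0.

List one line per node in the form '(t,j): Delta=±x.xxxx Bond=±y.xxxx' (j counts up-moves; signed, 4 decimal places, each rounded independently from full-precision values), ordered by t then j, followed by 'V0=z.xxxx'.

No-arbitrage ⇒ martingale measure with p* = (R−d)/(u−d) = 0.7200.
Terminal values V(2,·): V(2,0)=24.4931, V(2,1)=17.5594, V(2,2)=71.4244
Node (1,0) S=168.2100: V=(p*·17.5594+(1−p*)·24.4931)/1.07=18.2251; Δ=(17.5594−24.4931)/(191.7594−149.7069)=-0.1649; B=V−Δ·S=45.9599
Node (1,1) S=215.4600: V=(p*·71.4244+(1−p*)·17.5594)/1.07=52.6563; Δ=(71.4244−17.5594)/(245.6244−191.7594)=1.0000; B=V−Δ·S=-162.8037
Node (0,0) S=189.0000: V=(p*·52.6563+(1−p*)·18.2251)/1.07=40.2014; Δ=(52.6563−18.2251)/(215.4600−168.2100)=0.7287; B=V−Δ·S=-97.5233
The time-0 hedge costs 40.2014, which is the no-arbitrage price.

(0,0): Delta=0.7287 Bond=-97.5233
(1,0): Delta=-0.1649 Bond=45.9599
(1,1): Delta=1.0000 Bond=-162.8037
V0=40.2014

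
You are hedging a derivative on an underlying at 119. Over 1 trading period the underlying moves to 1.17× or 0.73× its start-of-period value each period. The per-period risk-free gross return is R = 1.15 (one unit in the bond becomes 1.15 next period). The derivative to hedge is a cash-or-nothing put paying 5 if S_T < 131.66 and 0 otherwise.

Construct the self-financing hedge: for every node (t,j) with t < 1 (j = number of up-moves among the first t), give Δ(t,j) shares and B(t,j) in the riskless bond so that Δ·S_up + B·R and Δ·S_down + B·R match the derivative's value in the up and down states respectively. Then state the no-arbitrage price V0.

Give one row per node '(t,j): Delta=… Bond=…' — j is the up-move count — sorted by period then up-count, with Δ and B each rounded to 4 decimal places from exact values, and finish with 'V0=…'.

(0,0): Delta=-0.0955 Bond=11.5613
V0=0.1976

Since d<R<u, set p* = (R−d)/(u−d) = 0.9545; price each node as the discounted p*-expectation of its children.
Terminal payoffs: V(1,0)=5.0000, V(1,1)=0.0000
Node (0,0) S=119.0000: V=(p*·0.0000+(1−p*)·5.0000)/1.15=0.1976; Δ=(0.0000−5.0000)/(139.2300−86.8700)=-0.0955; B=V−Δ·S=11.5613
Each (Δ,B) replicates both successor values, so the strategy is self-financing and V0 is arbitrage-free.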